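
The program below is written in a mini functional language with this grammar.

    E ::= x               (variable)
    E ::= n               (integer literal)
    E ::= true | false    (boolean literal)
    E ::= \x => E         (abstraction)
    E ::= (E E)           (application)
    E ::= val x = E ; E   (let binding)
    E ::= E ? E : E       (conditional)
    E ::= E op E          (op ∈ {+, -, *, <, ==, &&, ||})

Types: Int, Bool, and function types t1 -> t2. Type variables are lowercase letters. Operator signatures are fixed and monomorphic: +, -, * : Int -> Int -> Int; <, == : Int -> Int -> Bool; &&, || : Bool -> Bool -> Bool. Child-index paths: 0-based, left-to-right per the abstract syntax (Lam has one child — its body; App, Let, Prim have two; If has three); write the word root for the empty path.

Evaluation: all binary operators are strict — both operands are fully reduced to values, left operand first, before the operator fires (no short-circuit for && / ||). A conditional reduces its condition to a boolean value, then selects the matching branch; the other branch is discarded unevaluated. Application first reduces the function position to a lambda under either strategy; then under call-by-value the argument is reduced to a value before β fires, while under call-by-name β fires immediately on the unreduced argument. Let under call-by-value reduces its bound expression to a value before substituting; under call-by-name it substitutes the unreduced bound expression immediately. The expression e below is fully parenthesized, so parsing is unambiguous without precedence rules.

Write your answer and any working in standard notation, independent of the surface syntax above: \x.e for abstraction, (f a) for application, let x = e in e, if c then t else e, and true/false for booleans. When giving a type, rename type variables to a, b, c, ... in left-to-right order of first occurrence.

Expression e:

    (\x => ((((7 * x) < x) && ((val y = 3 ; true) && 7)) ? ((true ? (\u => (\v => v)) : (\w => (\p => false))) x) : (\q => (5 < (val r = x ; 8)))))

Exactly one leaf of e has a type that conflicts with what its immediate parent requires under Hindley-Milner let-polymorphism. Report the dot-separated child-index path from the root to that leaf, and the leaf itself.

Answer: 0.0.1.1 : 7

Derivation:
  unify Int ~ Int
x : a
  unify a ~ Int
  unify Int ~ Int
x : Int
  unify Int ~ Int
  unify Bool ~ Bool
let y : Int
  unify Bool ~ Bool
  unify Int ~ Bool
  FAIL: mismatch Int ~ Bool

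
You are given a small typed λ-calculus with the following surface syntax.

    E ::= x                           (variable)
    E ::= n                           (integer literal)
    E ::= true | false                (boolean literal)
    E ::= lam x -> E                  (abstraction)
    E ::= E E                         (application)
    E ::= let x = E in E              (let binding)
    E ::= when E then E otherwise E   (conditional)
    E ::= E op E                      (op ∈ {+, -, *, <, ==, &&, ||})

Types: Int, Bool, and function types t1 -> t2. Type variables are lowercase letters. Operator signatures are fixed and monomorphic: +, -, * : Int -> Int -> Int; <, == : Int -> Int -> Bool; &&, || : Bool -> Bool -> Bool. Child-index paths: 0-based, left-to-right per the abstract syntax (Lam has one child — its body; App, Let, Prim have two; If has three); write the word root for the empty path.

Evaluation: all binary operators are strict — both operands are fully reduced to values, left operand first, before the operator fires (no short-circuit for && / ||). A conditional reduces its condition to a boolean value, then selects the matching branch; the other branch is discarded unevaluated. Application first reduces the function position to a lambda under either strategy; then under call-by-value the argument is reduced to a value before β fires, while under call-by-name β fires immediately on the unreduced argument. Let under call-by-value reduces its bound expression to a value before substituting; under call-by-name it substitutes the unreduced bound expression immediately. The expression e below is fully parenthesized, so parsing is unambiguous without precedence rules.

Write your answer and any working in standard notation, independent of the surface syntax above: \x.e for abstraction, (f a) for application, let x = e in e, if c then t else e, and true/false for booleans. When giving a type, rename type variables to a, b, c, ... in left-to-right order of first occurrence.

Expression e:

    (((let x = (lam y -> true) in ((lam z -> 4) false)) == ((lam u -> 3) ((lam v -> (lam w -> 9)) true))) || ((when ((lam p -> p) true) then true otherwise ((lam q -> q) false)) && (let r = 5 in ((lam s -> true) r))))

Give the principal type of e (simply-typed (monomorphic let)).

Trace:
\y._ : a -> Bool
let x : a -> Bool
\z._ : b -> Int
  unify b -> Int ~ Bool -> c
  unify b ~ Bool
  unify Int ~ c
_ _ : Int
  unify Int ~ Int
\u._ : d -> Int
\w._ : f -> Int
\v._ : e -> f -> Int
  unify e -> f -> Int ~ Bool -> g
  unify e ~ Bool
  unify f -> Int ~ g
_ _ : f -> Int
  unify d -> Int ~ (f -> Int) -> h
  unify d ~ f -> Int
  unify Int ~ h
_ _ : Int
  unify Int ~ Int
  unify Bool ~ Bool
p : i
\p._ : i -> i
  unify i -> i ~ Bool -> j
  unify i ~ Bool
  unify Bool ~ j
_ _ : Bool
  unify Bool ~ Bool
q : k
\q._ : k -> k
  unify k -> k ~ Bool -> l
  unify k ~ Bool
  unify Bool ~ l
_ _ : Bool
  unify Bool ~ Bool
  unify Bool ~ Bool
let r : Int
\s._ : m -> Bool
r : Int
  unify m -> Bool ~ Int -> n
  unify m ~ Int
  unify Bool ~ n
_ _ : Bool
  unify Bool ~ Bool
  unify Bool ~ Bool

Answer: Bool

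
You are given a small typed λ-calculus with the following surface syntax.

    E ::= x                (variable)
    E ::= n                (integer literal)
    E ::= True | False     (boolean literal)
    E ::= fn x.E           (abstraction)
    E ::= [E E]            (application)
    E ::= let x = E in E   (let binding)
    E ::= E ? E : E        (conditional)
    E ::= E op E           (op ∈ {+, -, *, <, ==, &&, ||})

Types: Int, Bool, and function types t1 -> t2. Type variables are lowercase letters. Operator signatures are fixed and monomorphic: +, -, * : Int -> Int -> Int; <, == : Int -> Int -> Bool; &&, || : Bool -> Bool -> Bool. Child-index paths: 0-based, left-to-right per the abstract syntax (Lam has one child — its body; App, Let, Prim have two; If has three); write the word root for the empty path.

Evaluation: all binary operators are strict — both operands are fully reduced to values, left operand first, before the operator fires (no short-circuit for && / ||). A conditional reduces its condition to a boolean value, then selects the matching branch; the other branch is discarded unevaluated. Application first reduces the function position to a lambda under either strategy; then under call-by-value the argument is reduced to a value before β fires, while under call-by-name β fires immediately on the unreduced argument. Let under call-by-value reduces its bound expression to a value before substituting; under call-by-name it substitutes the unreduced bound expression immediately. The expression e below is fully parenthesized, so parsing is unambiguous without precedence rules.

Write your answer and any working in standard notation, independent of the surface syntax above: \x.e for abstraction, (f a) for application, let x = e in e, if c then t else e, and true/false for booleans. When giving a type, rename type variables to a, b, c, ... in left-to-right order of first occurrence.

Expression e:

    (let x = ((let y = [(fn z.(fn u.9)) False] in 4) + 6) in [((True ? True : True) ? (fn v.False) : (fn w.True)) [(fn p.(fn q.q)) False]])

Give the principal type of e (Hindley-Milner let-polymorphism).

Trace:
\u._ : b -> Int
\z._ : a -> b -> Int
  unify a -> b -> Int ~ Bool -> c
  unify a ~ Bool
  unify b -> Int ~ c
_ _ : b -> Int
let y : forall. b -> Int
  unify Int ~ Int
  unify Int ~ Int
let x : Int
  unify Bool ~ Bool
  unify Bool ~ Bool
  unify Bool ~ Bool
\v._ : d -> Bool
\w._ : e -> Bool
  unify d -> Bool ~ e -> Bool
  unify d ~ e
  unify Bool ~ Bool
q : g
\q._ : g -> g
\p._ : f -> g -> g
  unify f -> g -> g ~ Bool -> h
  unify f ~ Bool
  unify g -> g ~ h
_ _ : g -> g
  unify e -> Bool ~ (g -> g) -> i
  unify e ~ g -> g
  unify Bool ~ i
_ _ : Bool

Answer: Bool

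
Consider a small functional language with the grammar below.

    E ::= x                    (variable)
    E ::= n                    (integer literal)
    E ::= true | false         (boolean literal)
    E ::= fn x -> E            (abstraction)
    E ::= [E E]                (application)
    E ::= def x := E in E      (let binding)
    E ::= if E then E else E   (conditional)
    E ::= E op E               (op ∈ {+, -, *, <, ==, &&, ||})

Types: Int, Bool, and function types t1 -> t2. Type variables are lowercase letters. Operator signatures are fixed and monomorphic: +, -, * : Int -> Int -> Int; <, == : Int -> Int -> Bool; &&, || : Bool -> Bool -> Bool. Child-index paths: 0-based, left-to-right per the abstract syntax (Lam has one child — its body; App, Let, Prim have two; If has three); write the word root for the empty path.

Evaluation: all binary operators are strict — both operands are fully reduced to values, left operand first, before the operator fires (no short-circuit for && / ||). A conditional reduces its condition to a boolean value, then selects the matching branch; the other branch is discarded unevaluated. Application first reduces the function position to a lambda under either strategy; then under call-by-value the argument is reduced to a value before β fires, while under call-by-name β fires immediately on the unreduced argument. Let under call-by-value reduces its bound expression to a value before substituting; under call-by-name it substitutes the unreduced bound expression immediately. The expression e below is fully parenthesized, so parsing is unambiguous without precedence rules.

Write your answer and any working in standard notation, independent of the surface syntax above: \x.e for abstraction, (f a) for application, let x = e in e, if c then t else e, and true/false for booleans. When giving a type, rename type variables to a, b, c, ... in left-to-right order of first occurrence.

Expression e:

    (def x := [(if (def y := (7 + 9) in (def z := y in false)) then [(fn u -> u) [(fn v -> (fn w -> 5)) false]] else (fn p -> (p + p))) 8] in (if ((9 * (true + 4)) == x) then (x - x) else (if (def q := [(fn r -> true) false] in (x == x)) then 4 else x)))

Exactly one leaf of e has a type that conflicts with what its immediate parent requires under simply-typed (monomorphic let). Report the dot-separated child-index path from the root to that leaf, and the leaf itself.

Trace:
  unify Int ~ Int
  unify Int ~ Int
let y : Int
y : Int
let z : Int
  unify Bool ~ Bool
u : a
\u._ : a -> a
\w._ : c -> Int
\v._ : b -> c -> Int
  unify b -> c -> Int ~ Bool -> d
  unify b ~ Bool
  unify c -> Int ~ d
_ _ : c -> Int
  unify a -> a ~ (c -> Int) -> e
  unify a ~ c -> Int
  unify c -> Int ~ e
_ _ : c -> Int
p : f
  unify f ~ Int
p : Int
  unify Int ~ Int
\p._ : Int -> Int
  unify c -> Int ~ Int -> Int
  unify c ~ Int
  unify Int ~ Int
  unify Int -> Int ~ Int -> g
  unify Int ~ Int
  unify Int ~ g
_ _ : Int
let x : Int
  unify Int ~ Int
  unify Bool ~ Int
  FAIL: mismatch Bool ~ Int

Answer: 1.0.0.1.0 : true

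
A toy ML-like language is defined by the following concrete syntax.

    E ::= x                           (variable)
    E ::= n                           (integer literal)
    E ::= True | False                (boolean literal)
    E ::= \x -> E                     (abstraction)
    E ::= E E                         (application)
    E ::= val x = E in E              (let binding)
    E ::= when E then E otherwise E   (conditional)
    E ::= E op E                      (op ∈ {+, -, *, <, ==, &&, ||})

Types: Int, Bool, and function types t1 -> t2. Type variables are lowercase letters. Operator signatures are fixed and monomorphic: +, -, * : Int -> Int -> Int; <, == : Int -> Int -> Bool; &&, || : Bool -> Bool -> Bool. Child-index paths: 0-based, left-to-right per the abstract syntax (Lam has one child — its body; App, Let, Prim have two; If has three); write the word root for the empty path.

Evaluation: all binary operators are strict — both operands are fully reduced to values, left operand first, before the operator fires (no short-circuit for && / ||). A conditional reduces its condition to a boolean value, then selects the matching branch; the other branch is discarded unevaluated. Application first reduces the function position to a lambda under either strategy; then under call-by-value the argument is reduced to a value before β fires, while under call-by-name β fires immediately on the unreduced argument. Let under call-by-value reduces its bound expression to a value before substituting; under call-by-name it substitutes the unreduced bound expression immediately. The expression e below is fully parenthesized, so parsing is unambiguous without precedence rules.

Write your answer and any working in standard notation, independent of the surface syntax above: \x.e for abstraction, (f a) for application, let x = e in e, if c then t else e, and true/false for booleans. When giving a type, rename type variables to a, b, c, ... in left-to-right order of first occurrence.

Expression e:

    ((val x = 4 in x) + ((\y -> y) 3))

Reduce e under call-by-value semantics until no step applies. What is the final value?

Answer: 7

Derivation:
step 0: ((let x = 4 in x) + ((\y.y) 3))
step 1: [let@0] (4 + ((\y.y) 3))
step 2: [beta@1] (4 + 3)
step 3: [delta@root] 7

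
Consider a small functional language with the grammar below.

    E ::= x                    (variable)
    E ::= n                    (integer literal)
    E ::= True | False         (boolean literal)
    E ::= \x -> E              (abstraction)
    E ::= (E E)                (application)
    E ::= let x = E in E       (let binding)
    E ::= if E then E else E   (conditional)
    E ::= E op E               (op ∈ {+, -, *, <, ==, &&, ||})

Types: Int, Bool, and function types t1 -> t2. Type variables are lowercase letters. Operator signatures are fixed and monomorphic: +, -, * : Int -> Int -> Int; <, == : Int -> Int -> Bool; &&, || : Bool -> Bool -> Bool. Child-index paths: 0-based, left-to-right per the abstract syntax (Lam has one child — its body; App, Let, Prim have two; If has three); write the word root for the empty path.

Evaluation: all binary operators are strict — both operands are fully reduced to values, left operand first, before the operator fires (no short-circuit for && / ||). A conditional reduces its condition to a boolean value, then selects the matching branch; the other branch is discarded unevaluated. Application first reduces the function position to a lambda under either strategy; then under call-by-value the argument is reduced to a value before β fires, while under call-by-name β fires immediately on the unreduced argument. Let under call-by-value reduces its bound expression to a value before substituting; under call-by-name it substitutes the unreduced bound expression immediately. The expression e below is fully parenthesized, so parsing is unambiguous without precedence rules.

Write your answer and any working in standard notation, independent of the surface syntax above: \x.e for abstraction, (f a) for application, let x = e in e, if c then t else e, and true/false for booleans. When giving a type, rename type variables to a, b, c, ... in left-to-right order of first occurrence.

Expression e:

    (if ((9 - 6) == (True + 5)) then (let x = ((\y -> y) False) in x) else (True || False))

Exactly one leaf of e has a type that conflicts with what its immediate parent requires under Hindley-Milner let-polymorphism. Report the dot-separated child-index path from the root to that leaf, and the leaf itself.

Trace:
  unify Int ~ Int
  unify Int ~ Int
  unify Int ~ Int
  unify Bool ~ Int
  FAIL: mismatch Bool ~ Int

Answer: 0.1.0 : true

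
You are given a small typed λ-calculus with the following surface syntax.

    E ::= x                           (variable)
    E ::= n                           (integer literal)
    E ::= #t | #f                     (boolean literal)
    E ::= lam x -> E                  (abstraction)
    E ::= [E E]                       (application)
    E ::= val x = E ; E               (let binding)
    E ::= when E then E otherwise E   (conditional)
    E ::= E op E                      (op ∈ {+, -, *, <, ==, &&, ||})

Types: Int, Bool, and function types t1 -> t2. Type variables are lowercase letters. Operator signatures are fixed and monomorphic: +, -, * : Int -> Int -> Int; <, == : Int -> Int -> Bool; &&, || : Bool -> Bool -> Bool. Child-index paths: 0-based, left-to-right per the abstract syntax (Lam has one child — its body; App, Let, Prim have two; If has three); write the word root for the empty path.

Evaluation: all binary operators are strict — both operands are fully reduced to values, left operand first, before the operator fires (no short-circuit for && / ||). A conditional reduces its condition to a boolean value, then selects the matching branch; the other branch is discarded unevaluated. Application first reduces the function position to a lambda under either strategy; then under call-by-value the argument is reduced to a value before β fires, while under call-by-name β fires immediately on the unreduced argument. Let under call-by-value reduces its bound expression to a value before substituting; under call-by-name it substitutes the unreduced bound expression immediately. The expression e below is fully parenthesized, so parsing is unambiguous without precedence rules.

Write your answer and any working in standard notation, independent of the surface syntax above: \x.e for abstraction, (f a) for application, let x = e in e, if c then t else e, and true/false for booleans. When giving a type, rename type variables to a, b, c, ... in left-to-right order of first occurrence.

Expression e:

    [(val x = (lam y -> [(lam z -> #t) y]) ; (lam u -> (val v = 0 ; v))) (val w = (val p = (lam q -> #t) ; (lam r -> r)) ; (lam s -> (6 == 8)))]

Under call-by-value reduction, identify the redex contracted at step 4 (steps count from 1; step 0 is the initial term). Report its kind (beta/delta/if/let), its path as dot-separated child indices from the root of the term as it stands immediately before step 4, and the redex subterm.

Derivation:
step 0: ((let x = (\y.((\z.true) y)) in (\u.(let v = 0 in v))) (let w = (let p = (\q.true) in (\r.r)) in (\s.(6 == 8))))
step 1: [let@0] ((\u.(let v = 0 in v)) (let w = (let p = (\q.true) in (\r.r)) in (\s.(6 == 8))))
step 2: [let@1.0] ((\u.(let v = 0 in v)) (let w = (\r.r) in (\s.(6 == 8))))
step 3: [let@1] ((\u.(let v = 0 in v)) (\s.(6 == 8)))
step 4: [beta@root] (let v = 0 in v)

Answer: beta at root : ((\u.(let v = 0 in v)) (\s.(6 == 8)))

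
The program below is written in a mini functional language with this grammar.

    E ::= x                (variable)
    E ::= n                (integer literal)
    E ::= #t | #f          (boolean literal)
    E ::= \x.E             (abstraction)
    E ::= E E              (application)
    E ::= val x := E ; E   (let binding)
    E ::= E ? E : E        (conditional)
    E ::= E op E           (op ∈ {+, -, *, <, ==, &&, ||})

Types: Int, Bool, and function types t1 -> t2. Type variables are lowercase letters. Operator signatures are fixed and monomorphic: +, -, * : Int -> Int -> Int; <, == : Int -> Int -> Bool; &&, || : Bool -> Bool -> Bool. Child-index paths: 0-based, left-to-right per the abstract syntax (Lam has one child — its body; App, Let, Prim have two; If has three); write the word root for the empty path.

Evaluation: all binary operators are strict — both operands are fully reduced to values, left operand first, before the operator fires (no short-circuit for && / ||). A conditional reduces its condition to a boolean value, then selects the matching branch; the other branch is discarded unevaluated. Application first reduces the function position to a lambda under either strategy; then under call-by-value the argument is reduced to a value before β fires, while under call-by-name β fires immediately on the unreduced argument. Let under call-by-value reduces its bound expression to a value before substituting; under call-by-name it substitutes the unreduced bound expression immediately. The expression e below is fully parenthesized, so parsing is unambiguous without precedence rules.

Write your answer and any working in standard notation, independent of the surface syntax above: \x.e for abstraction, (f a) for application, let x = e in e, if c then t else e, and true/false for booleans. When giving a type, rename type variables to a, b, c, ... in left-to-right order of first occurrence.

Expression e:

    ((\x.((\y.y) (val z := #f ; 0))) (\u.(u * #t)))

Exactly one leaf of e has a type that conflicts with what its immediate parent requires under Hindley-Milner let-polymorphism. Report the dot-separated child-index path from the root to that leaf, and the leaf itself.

Answer: 1.0.1 : true

Trace:
y : b
\y._ : b -> b
let z : Bool
  unify b -> b ~ Int -> c
  unify b ~ Int
  unify Int ~ c
_ _ : Int
\x._ : a -> Int
u : d
  unify d ~ Int
  unify Bool ~ Int
  FAIL: mismatch Bool ~ Int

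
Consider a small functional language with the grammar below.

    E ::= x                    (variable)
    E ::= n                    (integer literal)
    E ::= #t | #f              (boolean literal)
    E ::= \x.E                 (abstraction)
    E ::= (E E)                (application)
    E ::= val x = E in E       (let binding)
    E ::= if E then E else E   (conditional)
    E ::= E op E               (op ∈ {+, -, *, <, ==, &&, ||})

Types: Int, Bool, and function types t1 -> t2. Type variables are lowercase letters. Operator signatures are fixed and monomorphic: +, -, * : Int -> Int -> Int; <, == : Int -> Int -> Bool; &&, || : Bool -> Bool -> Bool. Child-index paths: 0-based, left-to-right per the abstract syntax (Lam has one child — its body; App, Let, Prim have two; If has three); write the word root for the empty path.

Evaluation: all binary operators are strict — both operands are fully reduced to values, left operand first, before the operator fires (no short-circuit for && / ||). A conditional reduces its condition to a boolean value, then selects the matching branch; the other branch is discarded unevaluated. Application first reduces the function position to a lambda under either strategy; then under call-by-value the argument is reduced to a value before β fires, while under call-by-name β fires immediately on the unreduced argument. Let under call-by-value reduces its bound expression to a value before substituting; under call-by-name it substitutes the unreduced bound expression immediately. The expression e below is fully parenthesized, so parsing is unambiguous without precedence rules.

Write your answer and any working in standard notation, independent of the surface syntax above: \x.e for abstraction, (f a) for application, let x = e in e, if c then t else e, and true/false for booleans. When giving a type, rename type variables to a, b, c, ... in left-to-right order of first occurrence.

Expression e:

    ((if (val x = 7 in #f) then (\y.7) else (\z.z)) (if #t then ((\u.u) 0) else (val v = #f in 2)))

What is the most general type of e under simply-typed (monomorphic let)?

Answer: Int

Derivation:
let x : Int
  unify Bool ~ Bool
\y._ : a -> Int
z : b
\z._ : b -> b
  unify a -> Int ~ b -> b
  unify a ~ b
  unify Int ~ b
  unify Bool ~ Bool
u : c
\u._ : c -> c
  unify c -> c ~ Int -> d
  unify c ~ Int
  unify Int ~ d
_ _ : Int
let v : Bool
  unify Int ~ Int
  unify Int -> Int ~ Int -> e
  unify Int ~ Int
  unify Int ~ e
_ _ : Int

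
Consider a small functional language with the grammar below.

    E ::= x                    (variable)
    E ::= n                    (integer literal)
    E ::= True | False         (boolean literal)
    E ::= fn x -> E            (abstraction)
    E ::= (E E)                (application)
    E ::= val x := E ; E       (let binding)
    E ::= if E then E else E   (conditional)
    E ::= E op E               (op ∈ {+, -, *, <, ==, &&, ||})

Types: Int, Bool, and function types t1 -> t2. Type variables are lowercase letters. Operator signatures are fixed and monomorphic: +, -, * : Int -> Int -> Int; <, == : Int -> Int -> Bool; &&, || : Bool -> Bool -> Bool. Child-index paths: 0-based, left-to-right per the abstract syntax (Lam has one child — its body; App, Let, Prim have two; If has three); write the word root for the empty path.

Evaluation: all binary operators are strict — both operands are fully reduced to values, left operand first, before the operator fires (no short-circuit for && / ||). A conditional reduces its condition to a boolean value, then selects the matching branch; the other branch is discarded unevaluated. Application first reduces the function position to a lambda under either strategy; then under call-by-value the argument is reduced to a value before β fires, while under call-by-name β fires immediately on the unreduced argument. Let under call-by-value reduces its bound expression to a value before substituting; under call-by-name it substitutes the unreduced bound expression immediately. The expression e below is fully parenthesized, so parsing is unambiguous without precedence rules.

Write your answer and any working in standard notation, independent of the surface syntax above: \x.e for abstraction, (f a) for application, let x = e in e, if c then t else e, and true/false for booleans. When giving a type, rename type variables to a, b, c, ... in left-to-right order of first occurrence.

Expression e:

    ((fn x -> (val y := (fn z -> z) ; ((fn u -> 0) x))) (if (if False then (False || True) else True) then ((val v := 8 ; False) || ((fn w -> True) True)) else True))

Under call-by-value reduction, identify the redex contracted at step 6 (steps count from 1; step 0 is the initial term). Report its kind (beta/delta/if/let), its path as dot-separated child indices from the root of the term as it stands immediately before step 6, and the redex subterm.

Answer: beta at root : ((\x.(let y = (\z.z) in ((\u.0) x))) true)

Derivation:
step 0: ((\x.(let y = (\z.z) in ((\u.0) x))) (if (if false then (false || true) else true) then ((let v = 8 in false) || ((\w.true) true)) else true))
step 1: [if@1.0] ((\x.(let y = (\z.z) in ((\u.0) x))) (if true then ((let v = 8 in false) || ((\w.true) true)) else true))
step 2: [if@1] ((\x.(let y = (\z.z) in ((\u.0) x))) ((let v = 8 in false) || ((\w.true) true)))
step 3: [let@1.0] ((\x.(let y = (\z.z) in ((\u.0) x))) (false || ((\w.true) true)))
step 4: [beta@1.1] ((\x.(let y = (\z.z) in ((\u.0) x))) (false || true))
step 5: [delta@1] ((\x.(let y = (\z.z) in ((\u.0) x))) true)
step 6: [beta@root] (let y = (\z.z) in ((\u.0) true))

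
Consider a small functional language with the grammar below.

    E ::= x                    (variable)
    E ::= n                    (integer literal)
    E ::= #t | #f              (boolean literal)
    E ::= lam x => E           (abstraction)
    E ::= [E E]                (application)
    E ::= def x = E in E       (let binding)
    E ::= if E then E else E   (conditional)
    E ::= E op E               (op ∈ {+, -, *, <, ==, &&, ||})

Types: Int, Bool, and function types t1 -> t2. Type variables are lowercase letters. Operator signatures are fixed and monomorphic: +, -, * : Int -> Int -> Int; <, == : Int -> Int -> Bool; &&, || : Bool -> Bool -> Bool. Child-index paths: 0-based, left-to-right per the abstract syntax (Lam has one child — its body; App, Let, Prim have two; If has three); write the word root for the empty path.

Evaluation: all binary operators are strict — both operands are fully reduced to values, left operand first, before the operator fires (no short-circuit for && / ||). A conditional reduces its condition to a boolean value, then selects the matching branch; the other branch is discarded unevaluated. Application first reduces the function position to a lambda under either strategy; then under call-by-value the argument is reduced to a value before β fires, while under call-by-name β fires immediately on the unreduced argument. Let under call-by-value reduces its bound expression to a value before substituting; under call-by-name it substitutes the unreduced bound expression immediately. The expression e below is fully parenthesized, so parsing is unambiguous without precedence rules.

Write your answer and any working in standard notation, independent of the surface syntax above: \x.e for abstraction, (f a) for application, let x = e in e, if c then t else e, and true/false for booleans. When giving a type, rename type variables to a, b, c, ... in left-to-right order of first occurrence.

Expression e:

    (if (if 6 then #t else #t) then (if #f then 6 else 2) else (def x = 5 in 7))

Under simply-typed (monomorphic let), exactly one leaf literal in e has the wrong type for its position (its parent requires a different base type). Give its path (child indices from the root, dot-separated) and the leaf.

Derivation:
  unify Int ~ Bool
  FAIL: mismatch Int ~ Bool

Answer: 0.0 : 6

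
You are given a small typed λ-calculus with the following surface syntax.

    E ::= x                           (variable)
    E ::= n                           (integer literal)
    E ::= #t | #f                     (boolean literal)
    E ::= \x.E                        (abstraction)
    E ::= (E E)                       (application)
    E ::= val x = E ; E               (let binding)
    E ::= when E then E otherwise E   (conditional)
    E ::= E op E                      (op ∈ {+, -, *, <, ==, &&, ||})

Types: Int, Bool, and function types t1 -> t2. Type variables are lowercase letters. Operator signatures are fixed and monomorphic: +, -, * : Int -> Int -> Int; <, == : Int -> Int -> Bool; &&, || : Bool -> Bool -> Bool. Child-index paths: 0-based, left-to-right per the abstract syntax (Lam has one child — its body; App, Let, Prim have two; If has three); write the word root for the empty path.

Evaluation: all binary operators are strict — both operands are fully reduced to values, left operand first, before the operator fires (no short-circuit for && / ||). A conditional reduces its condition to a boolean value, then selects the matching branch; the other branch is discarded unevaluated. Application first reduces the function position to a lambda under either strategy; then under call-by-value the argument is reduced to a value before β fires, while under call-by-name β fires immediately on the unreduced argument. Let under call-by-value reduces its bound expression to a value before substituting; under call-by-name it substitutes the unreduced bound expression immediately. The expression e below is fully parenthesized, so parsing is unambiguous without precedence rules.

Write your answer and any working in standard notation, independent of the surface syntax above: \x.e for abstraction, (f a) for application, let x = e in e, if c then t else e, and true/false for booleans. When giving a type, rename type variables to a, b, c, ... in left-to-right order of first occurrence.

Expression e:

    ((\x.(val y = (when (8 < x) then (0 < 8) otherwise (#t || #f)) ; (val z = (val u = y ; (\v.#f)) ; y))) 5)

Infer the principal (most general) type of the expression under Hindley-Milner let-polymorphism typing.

Answer: Bool

Trace:
  unify Int ~ Int
x : a
  unify a ~ Int
  unify Bool ~ Bool
  unify Int ~ Int
  unify Int ~ Int
  unify Bool ~ Bool
  unify Bool ~ Bool
  unify Bool ~ Bool
let y : Bool
y : Bool
let u : Bool
\v._ : b -> Bool
let z : forall. b -> Bool
y : Bool
\x._ : Int -> Bool
  unify Int -> Bool ~ Int -> c
  unify Int ~ Int
  unify Bool ~ c
_ _ : Bool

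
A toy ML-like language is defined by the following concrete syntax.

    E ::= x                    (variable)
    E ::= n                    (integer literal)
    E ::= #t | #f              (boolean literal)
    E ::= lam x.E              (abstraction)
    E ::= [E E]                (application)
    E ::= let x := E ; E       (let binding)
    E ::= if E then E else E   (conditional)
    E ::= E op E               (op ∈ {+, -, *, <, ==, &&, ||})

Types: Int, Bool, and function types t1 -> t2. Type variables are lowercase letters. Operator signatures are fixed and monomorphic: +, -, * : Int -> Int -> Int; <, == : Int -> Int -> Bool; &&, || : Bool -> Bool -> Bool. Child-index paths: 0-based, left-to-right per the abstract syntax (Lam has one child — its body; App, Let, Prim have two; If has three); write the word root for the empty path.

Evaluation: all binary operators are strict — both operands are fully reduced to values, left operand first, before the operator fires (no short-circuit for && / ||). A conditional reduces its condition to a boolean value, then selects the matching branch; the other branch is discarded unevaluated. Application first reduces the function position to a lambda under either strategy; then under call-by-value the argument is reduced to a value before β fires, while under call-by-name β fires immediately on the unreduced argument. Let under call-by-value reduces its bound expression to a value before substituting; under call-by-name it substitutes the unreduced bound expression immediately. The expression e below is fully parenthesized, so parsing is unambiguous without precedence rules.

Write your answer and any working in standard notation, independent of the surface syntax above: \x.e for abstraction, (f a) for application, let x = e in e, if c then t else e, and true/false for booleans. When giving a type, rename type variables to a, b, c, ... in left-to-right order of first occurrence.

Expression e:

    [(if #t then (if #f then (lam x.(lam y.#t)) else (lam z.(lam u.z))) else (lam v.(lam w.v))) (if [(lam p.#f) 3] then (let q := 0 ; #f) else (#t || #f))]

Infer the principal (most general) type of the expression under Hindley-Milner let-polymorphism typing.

Trace:
  unify Bool ~ Bool
  unify Bool ~ Bool
\y._ : b -> Bool
\x._ : a -> b -> Bool
z : c
\u._ : d -> c
\z._ : c -> d -> c
  unify a -> b -> Bool ~ c -> d -> c
  unify a ~ c
  unify b -> Bool ~ d -> c
  unify b ~ d
  unify Bool ~ c
v : e
\w._ : f -> e
\v._ : e -> f -> e
  unify Bool -> d -> Bool ~ e -> f -> e
  unify Bool ~ e
  unify d -> Bool ~ f -> Bool
  unify d ~ f
  unify Bool ~ Bool
\p._ : g -> Bool
  unify g -> Bool ~ Int -> h
  unify g ~ Int
  unify Bool ~ h
_ _ : Bool
  unify Bool ~ Bool
let q : Int
  unify Bool ~ Bool
  unify Bool ~ Bool
  unify Bool ~ Bool
  unify Bool -> f -> Bool ~ Bool -> i
  unify Bool ~ Bool
  unify f -> Bool ~ i
_ _ : f -> Bool

Answer: a -> Bool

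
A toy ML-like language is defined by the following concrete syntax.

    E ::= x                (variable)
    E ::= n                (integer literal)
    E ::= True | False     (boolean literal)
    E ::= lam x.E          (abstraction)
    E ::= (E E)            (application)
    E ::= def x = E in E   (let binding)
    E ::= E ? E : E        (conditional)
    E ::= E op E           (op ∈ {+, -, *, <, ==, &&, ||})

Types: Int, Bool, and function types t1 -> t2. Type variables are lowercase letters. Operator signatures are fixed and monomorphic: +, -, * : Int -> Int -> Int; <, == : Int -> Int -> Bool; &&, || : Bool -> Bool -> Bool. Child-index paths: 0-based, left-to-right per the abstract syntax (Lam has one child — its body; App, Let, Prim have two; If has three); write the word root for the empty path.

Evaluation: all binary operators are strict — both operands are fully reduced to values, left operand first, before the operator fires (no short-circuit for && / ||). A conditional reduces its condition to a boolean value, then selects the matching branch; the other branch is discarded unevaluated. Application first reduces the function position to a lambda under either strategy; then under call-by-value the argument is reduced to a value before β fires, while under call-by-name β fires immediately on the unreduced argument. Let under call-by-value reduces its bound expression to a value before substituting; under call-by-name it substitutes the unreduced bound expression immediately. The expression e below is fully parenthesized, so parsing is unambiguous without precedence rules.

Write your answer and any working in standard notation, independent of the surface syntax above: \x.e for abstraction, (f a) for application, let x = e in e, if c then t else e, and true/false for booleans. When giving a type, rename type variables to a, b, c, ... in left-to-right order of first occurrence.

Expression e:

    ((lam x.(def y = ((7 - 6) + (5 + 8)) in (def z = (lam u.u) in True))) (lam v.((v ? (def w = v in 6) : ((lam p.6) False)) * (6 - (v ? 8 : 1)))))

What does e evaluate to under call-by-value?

Trace:
step 0: ((\x.(let y = ((7 - 6) + (5 + 8)) in (let z = (\u.u) in true))) (\v.((if v then (let w = v in 6) else ((\p.6) false)) * (6 - (if v then 8 else 1)))))
step 1: [beta@root] (let y = ((7 - 6) + (5 + 8)) in (let z = (\u.u) in true))
step 2: [delta@0.0] (let y = (1 + (5 + 8)) in (let z = (\u.u) in true))
step 3: [delta@0.1] (let y = (1 + 13) in (let z = (\u.u) in true))
step 4: [delta@0] (let y = 14 in (let z = (\u.u) in true))
step 5: [let@root] (let z = (\u.u) in true)
step 6: [let@root] true

Answer: true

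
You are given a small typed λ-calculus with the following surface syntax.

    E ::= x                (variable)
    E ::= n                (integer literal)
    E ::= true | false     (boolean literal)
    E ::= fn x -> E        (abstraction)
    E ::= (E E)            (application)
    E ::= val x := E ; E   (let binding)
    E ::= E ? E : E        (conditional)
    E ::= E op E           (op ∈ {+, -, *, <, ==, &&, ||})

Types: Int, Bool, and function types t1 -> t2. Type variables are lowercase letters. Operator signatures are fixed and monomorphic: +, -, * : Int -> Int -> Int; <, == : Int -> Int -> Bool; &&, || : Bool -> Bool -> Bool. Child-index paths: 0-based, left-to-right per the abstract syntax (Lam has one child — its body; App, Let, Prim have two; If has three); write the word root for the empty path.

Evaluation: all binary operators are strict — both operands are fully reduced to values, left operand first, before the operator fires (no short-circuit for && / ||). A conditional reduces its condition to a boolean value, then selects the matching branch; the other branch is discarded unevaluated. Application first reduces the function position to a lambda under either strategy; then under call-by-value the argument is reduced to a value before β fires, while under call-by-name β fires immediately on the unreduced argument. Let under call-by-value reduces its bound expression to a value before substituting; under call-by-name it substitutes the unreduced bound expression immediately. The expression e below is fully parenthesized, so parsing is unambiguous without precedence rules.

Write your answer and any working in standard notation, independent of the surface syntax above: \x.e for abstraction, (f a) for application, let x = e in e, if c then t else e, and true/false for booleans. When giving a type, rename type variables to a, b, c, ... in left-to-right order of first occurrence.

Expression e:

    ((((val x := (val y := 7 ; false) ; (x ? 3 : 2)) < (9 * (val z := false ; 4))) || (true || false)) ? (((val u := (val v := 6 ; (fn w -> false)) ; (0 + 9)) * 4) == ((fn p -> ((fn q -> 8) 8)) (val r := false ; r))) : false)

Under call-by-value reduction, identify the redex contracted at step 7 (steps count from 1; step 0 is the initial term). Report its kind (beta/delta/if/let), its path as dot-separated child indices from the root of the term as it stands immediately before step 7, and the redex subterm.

Working:
step 0: (if (((let x = (let y = 7 in false) in (if x then 3 else 2)) < (9 * (let z = false in 4))) || (true || false)) then (((let u = (let v = 6 in (\w.false)) in (0 + 9)) * 4) == ((\p.((\q.8) 8)) (let r = false in r))) else false)
step 1: [let@0.0.0.0] (if (((let x = false in (if x then 3 else 2)) < (9 * (let z = false in 4))) || (true || false)) then (((let u = (let v = 6 in (\w.false)) in (0 + 9)) * 4) == ((\p.((\q.8) 8)) (let r = false in r))) else false)
step 2: [let@0.0.0] (if (((if false then 3 else 2) < (9 * (let z = false in 4))) || (true || false)) then (((let u = (let v = 6 in (\w.false)) in (0 + 9)) * 4) == ((\p.((\q.8) 8)) (let r = false in r))) else false)
step 3: [if@0.0.0] (if ((2 < (9 * (let z = false in 4))) || (true || false)) then (((let u = (let v = 6 in (\w.false)) in (0 + 9)) * 4) == ((\p.((\q.8) 8)) (let r = false in r))) else false)
step 4: [let@0.0.1.1] (if ((2 < (9 * 4)) || (true || false)) then (((let u = (let v = 6 in (\w.false)) in (0 + 9)) * 4) == ((\p.((\q.8) 8)) (let r = false in r))) else false)
step 5: [delta@0.0.1] (if ((2 < 36) || (true || false)) then (((let u = (let v = 6 in (\w.false)) in (0 + 9)) * 4) == ((\p.((\q.8) 8)) (let r = false in r))) else false)
step 6: [delta@0.0] (if (true || (true || false)) then (((let u = (let v = 6 in (\w.false)) in (0 + 9)) * 4) == ((\p.((\q.8) 8)) (let r = false in r))) else false)
step 7: [delta@0.1] (if (true || true) then (((let u = (let v = 6 in (\w.false)) in (0 + 9)) * 4) == ((\p.((\q.8) 8)) (let r = false in r))) else false)

Answer: delta at 0.1 : (true || false)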